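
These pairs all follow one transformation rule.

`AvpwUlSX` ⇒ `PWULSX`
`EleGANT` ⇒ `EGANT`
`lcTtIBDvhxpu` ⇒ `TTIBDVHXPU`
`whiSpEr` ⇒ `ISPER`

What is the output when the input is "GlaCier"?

ACIER

What's happening: delete the first 2 characters, then convert every letter to uppercase.
"GlaCier" → "aCier" → "ACIER".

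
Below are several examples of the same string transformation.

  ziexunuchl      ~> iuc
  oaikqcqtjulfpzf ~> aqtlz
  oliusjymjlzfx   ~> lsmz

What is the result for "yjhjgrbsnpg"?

jgsg

Rule — keep one character in every 3, starting at position 2 (positions 2nd, 5th, 8th, ...).
Applying that to "yjhjgrbsnpg" gives "jgsg".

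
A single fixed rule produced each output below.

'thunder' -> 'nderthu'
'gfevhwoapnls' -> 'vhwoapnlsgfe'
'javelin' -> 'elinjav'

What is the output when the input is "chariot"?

riotcha

What's happening: move the first 3 characters to the end (rotate left by 3).
Doing the same to "chariot": "riotcha".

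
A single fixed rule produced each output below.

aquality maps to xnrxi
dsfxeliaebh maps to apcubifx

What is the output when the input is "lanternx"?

Rule — shift every letter 3 places backward in the alphabet (wrapping around), then delete the last 3 characters.
For "lanternx", step one produces "ixkqboku"; step two turns that into "ixkqb".

ixkqb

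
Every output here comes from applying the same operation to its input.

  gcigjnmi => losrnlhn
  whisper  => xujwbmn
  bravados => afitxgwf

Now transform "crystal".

The rule is to move the first 3 characters to the end (rotate left by 3), then shift every letter 5 places forward in the alphabet (wrapping around).
Applying both steps to "crystal": "stalcry", then "xyfqhwd".

xyfqhwd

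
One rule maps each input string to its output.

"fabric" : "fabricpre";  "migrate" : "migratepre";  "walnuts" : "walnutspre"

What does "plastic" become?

In each case the input is transformed by: append "pre".
For "plastic" the result is "plasticpre".

plasticpre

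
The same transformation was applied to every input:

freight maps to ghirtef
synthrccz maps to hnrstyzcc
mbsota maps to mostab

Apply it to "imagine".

Looking at the pairs, the operation is to sort the characters into alphabetical order, then move the first 2 characters to the end (rotate left by 2).
On "imagine": the first step gives "aegiimn", and the second then gives "giimnae".

giimnae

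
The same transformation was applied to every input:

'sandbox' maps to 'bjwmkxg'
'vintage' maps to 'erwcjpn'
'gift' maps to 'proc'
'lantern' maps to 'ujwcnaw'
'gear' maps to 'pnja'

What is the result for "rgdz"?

apmi

The transformation: shift every letter 9 places forward in the alphabet (wrapping around).
On "rgdz" that produces "apmi".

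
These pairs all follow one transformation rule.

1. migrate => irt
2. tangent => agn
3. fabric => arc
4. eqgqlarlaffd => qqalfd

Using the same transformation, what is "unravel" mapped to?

In each case the input is transformed by: keep every other character starting from the second (positions 2nd, 4th, 6th, ...).
Applying that to "unravel" gives "nae".

nae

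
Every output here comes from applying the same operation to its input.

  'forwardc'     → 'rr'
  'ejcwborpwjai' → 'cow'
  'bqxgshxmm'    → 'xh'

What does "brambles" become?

The rule is to delete the last character, then keep one character in every 3, starting at position 3 (positions 3rd, 6th, 9th, ...).
"brambles" → "bramble" → "al".
(Check on "ejcwborpwjai": → "ejcwborpwja" → "cow" ✓)

al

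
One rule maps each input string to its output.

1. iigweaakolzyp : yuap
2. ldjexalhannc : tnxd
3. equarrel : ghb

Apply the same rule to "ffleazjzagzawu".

vqppk

The rule is to shift every letter 10 places backward in the alphabet (wrapping around), then keep one character in every 3, starting at position 2 (positions 2nd, 5th, 8th, ...).
Applying both steps to "ffleazjzagzawu": "vvbuqpzpqwpqmk", then "vqppk".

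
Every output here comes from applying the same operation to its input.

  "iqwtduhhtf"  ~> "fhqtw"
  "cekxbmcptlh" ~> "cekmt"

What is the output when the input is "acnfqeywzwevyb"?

befqwyz

In each case the input is transformed by: sort the characters into alphabetical order, then keep every other character starting from the second (positions 2nd, 4th, 6th, ...).
Working it through for "acnfqeywzwevyb": intermediate "abceefnqvwwyyz", final "befqwyz".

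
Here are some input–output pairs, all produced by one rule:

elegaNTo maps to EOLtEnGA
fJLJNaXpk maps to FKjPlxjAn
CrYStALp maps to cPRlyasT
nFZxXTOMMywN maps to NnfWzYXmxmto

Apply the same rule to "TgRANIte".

tEGTrian

The pattern: flip the case of every letter, then take characters alternately from the front and the back (1st, last, 2nd, 2nd-last, ...).
So "TgRANIte" becomes "tEGTrian".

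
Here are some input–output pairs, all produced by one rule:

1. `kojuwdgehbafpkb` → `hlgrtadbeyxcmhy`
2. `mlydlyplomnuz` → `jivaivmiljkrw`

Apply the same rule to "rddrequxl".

oaaobnrui

The pattern: shift every letter 3 places backward in the alphabet (wrapping around).
For "rddrequxl" the result is "oaaobnrui".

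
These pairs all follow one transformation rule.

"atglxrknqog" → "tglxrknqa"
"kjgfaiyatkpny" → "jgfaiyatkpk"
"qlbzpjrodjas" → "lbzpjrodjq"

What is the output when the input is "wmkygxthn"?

Looking at the pairs, the operation is to delete the last 2 characters, then move the first character to the end.
"wmkygxthn" → "mkygxtw".
(Check on "atglxrknqog": → "atglxrknq" → "tglxrknqa" ✓)

mkygxtw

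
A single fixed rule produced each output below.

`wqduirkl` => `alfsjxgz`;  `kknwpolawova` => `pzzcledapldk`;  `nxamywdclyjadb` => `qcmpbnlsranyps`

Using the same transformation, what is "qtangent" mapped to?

ifipcvtc

Rule — move the last character to the front, then shift every letter 11 places backward in the alphabet (wrapping around).
Doing the same to "qtangent": "ifipcvtc".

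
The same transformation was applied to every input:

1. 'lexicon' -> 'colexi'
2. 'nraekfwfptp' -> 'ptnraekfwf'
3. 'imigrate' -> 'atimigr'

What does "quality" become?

The rule is to delete the last character, then move the last 2 characters to the front (rotate right by 2).
For "quality" the result is "itqual".

itqual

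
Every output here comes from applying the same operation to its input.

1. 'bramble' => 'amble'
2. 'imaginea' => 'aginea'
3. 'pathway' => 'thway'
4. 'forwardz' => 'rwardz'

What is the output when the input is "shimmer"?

What's happening: delete the first 2 characters.
Doing the same to "shimmer": "immer".

immer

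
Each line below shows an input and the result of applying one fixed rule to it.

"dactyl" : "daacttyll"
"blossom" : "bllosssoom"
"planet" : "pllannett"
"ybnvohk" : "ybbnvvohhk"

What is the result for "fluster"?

The pattern: repeat every character 3 times, then keep every other character starting from the second (positions 2nd, 4th, 6th, ...).
For "fluster", step one produces "fffllluuusssttteeerrr"; step two turns that into "fllussteer".
(Check on "blossom": → "bbblllooossssssooommm" → "bllosssoom" ✓)

fllussteer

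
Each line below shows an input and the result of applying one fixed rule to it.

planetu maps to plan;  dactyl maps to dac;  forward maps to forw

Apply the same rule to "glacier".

glac

Each output is the input with this applied: delete the last 3 characters.
For "glacier" the result is "glac".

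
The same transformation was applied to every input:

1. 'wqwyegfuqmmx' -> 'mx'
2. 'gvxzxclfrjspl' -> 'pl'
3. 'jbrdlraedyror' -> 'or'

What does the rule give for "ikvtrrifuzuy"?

In each case the input is transformed by: keep only the last 2 characters.
So "ikvtrrifuzuy" becomes "uy".

uy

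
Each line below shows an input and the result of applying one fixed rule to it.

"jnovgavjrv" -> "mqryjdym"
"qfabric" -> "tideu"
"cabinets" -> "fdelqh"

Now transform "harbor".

kdue

The transformation: delete the last 2 characters, then shift every letter 3 places forward in the alphabet (wrapping around).
Doing the same to "harbor": "kdue".
(Check on "cabinets": → "cabine" → "fdelqh" ✓)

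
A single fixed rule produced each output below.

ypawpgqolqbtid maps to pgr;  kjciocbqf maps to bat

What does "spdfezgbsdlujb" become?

jgu

Looking at the pairs, the operation is to shift every letter 9 places backward in the alphabet (wrapping around), then keep only the first 3 characters.
For "spdfezgbsdlujb", step one produces "jguwvqxsjuclas"; step two turns that into "jgu".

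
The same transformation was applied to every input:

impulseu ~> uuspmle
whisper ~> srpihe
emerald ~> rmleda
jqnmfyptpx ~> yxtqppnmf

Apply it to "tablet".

Each output is the input with this applied: delete the first character, then sort the characters into reverse alphabetical order.
Applying both steps to "tablet": "ablet", then "tleba".
(Check on "emerald": → "merald" → "rmleda" ✓)

tleba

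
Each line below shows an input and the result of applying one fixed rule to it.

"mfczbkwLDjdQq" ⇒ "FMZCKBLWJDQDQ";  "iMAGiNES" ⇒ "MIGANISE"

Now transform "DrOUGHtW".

RDUOHGWT

The rule is to swap each adjacent pair of characters (1↔2, 3↔4, ...), then convert every letter to uppercase.
Applying both steps to "DrOUGHtW": "rDUOHGWt", then "RDUOHGWT".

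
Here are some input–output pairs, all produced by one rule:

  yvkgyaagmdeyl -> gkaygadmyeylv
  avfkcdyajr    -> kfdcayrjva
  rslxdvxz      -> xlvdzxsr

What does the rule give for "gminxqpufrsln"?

Rule — move the first 2 characters to the end (rotate left by 2), then swap each adjacent pair of characters (1↔2, 3↔4, ...).
For "gminxqpufrsln", step one produces "inxqpufrslngm"; step two turns that into "niqxuprflsgnm".

niqxuprflsgnm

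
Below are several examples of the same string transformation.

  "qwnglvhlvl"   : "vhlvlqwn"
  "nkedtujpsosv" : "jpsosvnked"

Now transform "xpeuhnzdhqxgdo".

dhqxgdoxpeuh

The transformation: swap the front and back halves of the string, then delete the last 2 characters.
On "xpeuhnzdhqxgdo": the first step gives "dhqxgdoxpeuhnz", and the second then gives "dhqxgdoxpeuh".
(Check on "qwnglvhlvl": → "vhlvlqwngl" → "vhlvlqwn" ✓)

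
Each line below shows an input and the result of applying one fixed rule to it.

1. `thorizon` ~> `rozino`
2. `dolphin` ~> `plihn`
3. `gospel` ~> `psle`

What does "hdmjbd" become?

jmdb

Rule — swap each adjacent pair of characters (1↔2, 3↔4, ...), then delete the first 2 characters.
Starting from "hdmjbd": after the first operation, "dhjmdb"; after the second, "jmdb".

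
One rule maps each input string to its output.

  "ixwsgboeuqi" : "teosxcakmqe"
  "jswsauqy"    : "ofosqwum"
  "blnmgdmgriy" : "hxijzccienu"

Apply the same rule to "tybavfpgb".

Looking at the pairs, the operation is to swap each adjacent pair of characters (1↔2, 3↔4, ...), then shift every letter 4 places backward in the alphabet (wrapping around).
Starting from "tybavfpgb": after the first operation, "ytabfvgpb"; after the second, "upwxbrclx".

upwxbrclx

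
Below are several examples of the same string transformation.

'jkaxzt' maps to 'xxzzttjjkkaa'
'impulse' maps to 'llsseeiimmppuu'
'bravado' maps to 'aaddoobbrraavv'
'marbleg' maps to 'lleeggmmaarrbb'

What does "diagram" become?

Rule — move the last 3 characters to the front (rotate right by 3), then double every character.
Starting from "diagram": after the first operation, "ramdiag"; after the second, "rraammddiiaagg".

rraammddiiaagg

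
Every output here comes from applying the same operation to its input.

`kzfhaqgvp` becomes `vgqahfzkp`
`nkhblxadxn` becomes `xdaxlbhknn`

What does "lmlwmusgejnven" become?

evnjegsumwlmln

Rule — move the last character to the front, then reverse the string.
Doing the same to "lmlwmusgejnven": "evnjegsumwlmln".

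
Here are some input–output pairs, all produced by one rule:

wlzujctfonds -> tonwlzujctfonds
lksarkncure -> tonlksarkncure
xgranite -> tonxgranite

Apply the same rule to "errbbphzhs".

Rule — prepend "ton".
For "errbbphzhs" the result is "tonerrbbphzhs".

tonerrbbphzhs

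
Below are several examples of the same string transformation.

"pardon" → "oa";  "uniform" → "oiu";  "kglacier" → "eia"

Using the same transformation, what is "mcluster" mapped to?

Each output is the input with this applied: reverse the string, then keep only the vowels.
Working it through for "mcluster": intermediate "retsulcm", final "eu".

eu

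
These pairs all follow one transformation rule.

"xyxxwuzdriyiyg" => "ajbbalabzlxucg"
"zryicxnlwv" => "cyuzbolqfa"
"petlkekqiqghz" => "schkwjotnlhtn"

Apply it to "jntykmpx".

Rule — take characters alternately from the front and the back (1st, last, 2nd, 2nd-last, ...), then shift every letter 3 places forward in the alphabet (wrapping around).
For "jntykmpx", step one produces "jxnptmyk"; step two turns that into "maqswpbn".

maqswpbn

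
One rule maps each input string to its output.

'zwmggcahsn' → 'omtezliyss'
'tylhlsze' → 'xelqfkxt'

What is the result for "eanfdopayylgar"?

mkkxsmdqmzrpab

The rule is to shift every letter 12 places forward in the alphabet (wrapping around), then swap the front and back halves of the string.
Working it through for "eanfdopayylgar": intermediate "qmzrpabmkkxsmd", final "mkkxsmdqmzrpab".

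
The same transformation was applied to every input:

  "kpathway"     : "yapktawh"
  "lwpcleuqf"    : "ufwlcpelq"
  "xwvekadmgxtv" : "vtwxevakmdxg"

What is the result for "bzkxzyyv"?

vyzbxkyz

In each case the input is transformed by: swap each adjacent pair of characters (1↔2, 3↔4, ...), then move the last 2 characters to the front (rotate right by 2).
"bzkxzyyv" → "zbxkyzvy" → "vyzbxkyz".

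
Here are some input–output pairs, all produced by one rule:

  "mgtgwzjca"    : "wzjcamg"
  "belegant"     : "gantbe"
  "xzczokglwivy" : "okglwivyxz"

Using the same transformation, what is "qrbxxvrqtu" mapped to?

xvrqtuqr

Each output is the input with this applied: move the first 2 characters to the end (rotate left by 2), then delete the first 2 characters.
On "qrbxxvrqtu": the first step gives "bxxvrqtuqr", and the second then gives "xvrqtuqr".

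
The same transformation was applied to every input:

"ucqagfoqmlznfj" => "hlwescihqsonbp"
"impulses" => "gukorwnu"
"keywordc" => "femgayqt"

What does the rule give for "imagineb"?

The pattern: shift every letter 2 places forward in the alphabet (wrapping around), then move the last 2 characters to the front (rotate right by 2).
Applying both steps to "imagineb": "kocikpgd", then "gdkocikp".

gdkocikp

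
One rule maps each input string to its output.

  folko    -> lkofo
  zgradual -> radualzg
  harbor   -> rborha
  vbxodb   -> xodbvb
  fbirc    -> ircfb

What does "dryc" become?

ycdr

What's happening: move the first 2 characters to the end (rotate left by 2).
For "dryc" the result is "ycdr".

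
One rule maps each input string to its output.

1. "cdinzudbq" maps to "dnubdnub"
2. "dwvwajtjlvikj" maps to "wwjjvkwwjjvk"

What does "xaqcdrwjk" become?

The rule is to keep every other character starting from the second (positions 2nd, 4th, 6th, ...), then write the whole string twice.
"xaqcdrwjk" → "acrj" → "acrjacrj".
(Check on "dwvwajtjlvikj": → "wwjjvk" → "wwjjvkwwjjvk" ✓)

acrjacrj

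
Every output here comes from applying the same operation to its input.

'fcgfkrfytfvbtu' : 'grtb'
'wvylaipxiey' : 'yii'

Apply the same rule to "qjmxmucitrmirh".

Each output is the input with this applied: keep one character in every 3, starting at position 3 (positions 3rd, 6th, 9th, ...).
"qjmxmucitrmirh" → "muti".

muti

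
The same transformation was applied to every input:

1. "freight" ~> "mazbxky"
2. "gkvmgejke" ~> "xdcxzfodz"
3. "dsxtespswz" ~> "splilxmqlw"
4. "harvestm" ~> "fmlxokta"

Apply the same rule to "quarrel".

Rule — reverse the string, then shift every letter 7 places backward in the alphabet (wrapping around).
Starting from "quarrel": after the first operation, "lerrauq"; after the second, "exkktnj".

exkktnj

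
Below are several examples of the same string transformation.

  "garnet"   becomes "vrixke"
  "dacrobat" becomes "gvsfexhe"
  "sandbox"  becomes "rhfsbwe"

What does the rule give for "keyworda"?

casvheoi

The pattern: move the first 2 characters to the end (rotate left by 2), then shift every letter 4 places forward in the alphabet (wrapping around).
On "keyworda": the first step gives "ywordake", and the second then gives "casvheoi".
(Check on "garnet": → "rnetga" → "vrixke" ✓)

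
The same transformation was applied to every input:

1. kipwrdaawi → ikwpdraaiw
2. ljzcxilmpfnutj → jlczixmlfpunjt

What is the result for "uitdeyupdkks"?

The rule is to swap each adjacent pair of characters (1↔2, 3↔4, ...).
So "uitdeyupdkks" becomes "iudtyepukdsk".

iudtyepukdsk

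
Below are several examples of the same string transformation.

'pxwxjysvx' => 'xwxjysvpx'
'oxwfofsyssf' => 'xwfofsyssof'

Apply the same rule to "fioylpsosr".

ioylpsosfr

Looking at the pairs, the operation is to swap the first and last characters, then move the first character to the end.
"fioylpsosr" → "rioylpsosf" → "ioylpsosfr".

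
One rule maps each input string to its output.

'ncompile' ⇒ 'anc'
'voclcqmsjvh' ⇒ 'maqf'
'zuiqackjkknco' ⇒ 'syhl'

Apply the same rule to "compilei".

mgg

The transformation: shift every letter 2 places backward in the alphabet (wrapping around), then keep one character in every 3, starting at position 2 (positions 2nd, 5th, 8th, ...).
"compilei" → "mgg".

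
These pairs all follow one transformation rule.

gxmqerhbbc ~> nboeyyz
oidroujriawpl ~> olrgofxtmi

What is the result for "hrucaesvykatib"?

zxbpsvhxqfy

Rule — delete the first 3 characters, then shift every letter 3 places backward in the alphabet (wrapping around).
Starting from "hrucaesvykatib": after the first operation, "caesvykatib"; after the second, "zxbpsvhxqfy".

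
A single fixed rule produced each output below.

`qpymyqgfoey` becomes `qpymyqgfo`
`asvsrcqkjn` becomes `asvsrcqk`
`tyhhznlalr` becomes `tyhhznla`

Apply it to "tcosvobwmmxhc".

In each case the input is transformed by: delete the last 2 characters.
Doing the same to "tcosvobwmmxhc": "tcosvobwmmx".

tcosvobwmmx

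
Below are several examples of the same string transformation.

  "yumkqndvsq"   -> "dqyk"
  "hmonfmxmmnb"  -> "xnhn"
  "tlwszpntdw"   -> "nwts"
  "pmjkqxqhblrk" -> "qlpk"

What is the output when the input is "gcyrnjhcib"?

The transformation: keep one character in every 3, starting at position 1 (positions 1st, 4th, 7th, ...), then swap the front and back halves of the string.
On "gcyrnjhcib": the first step gives "grhb", and the second then gives "hbgr".

hbgr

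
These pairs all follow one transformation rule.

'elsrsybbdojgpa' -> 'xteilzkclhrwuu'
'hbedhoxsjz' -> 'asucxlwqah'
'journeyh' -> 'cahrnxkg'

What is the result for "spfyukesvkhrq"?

ljikyardnodlx

In each case the input is transformed by: shift every letter 7 places backward in the alphabet (wrapping around), then take characters alternately from the front and the back (1st, last, 2nd, 2nd-last, ...).
On "spfyukesvkhrq" that produces "ljikyardnodlx".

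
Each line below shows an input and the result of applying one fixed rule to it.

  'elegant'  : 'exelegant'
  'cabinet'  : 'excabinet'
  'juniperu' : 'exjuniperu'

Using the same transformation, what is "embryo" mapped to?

exembryo

What's happening: prepend "ex".
So "embryo" becomes "exembryo".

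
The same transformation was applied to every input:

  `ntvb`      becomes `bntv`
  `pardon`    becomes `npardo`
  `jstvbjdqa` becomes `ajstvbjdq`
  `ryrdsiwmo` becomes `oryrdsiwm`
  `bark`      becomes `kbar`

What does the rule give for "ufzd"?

dufz

What's happening: move the last character to the front.
Applying that to "ufzd" gives "dufz".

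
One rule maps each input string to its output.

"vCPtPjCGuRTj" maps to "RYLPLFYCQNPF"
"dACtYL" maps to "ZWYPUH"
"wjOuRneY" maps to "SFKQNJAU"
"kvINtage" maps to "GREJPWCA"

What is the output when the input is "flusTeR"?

BHQOPAN

The transformation: shift every letter 4 places backward in the alphabet (wrapping around), then convert every letter to uppercase.
For "flusTeR", step one produces "bhqoPaN"; step two turns that into "BHQOPAN".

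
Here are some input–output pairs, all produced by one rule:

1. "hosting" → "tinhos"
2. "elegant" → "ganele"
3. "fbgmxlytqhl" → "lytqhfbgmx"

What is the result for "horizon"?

The transformation: delete the last character, then swap the front and back halves of the string.
Working it through for "horizon": intermediate "horizo", final "izohor".

izohor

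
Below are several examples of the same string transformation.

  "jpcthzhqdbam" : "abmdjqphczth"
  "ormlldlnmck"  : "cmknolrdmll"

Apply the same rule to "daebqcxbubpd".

pbdudbaxecbq

What's happening: move the last 2 characters to the front (rotate right by 2), then take characters alternately from the front and the back (1st, last, 2nd, 2nd-last, ...).
For "daebqcxbubpd", step one produces "pddaebqcxbub"; step two turns that into "pbdudbaxecbq".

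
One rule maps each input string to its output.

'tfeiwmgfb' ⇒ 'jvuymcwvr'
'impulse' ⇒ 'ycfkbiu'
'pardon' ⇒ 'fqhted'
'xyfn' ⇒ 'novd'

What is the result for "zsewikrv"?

piumyahl

Rule — shift every letter 10 places backward in the alphabet (wrapping around).
"zsewikrv" → "piumyahl".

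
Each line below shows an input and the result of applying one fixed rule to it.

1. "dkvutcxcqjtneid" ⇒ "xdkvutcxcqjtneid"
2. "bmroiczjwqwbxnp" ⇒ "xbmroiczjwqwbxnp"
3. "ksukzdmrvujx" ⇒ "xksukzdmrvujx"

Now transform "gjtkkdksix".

In each case the input is transformed by: prepend "x".
"gjtkkdksix" → "xgjtkkdksix".

xgjtkkdksix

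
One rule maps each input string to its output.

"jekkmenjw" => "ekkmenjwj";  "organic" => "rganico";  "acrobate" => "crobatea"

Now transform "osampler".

samplero

The pattern: move the first character to the end.
For "osampler" the result is "samplero".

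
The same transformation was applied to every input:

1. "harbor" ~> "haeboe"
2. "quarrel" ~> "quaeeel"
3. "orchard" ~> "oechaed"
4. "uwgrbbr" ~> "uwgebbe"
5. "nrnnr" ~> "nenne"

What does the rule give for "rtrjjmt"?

Looking at the pairs, the operation is to replace every "r" with "e".
For "rtrjjmt" the result is "etejjmt".

etejjmt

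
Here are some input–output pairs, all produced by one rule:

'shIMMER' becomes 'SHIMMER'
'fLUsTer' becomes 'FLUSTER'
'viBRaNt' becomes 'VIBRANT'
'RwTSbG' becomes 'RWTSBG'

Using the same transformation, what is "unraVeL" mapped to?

The transformation: convert every letter to uppercase.
For "unraVeL" the result is "UNRAVEL".

UNRAVEL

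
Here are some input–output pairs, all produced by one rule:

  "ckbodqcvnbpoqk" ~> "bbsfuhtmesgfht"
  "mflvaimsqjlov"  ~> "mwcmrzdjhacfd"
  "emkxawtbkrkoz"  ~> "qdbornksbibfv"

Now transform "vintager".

Each output is the input with this applied: shift every letter 9 places backward in the alphabet (wrapping around), then swap the first and last characters.
On "vintager": the first step gives "mzekrxvi", and the second then gives "izekrxvm".

izekrxvm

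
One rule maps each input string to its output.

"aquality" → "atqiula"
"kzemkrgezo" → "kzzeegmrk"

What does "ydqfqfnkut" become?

yudkqnffq

What's happening: delete the last character, then take characters alternately from the front and the back (1st, last, 2nd, 2nd-last, ...).
Starting from "ydqfqfnkut": after the first operation, "ydqfqfnku"; after the second, "yudkqnffq".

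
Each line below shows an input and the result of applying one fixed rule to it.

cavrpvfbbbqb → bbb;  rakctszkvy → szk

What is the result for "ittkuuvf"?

Looking at the pairs, the operation is to move the last 2 characters to the front (rotate right by 2), then keep only the last 3 characters.
"ittkuuvf" → "vfittkuu" → "kuu".

kuu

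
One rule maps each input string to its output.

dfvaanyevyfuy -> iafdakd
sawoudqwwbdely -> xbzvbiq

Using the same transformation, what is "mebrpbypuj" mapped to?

Each output is the input with this applied: shift every letter 5 places forward in the alphabet (wrapping around), then keep every other character starting from the first (positions 1st, 3rd, 5th, ...).
Doing the same to "mebrpbypuj": "rgudz".
(Check on "sawoudqwwbdely": → "xfbtzivbbgijqd" → "xbzvbiq" ✓)

rgudz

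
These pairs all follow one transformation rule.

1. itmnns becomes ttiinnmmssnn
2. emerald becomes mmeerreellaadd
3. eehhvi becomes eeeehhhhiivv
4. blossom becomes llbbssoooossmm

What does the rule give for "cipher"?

iicchhpprree

In each case the input is transformed by: swap each adjacent pair of characters (1↔2, 3↔4, ...), then double every character.
"cipher" → "ichpre" → "iicchhpprree".
(Check on "itmnns": → "tinmsn" → "ttiinnmmssnn" ✓)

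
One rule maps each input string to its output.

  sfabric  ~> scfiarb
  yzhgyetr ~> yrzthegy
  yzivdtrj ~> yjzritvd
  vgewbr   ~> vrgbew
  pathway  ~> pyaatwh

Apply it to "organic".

The pattern: take characters alternately from the front and the back (1st, last, 2nd, 2nd-last, ...).
For "organic" the result is "ocrigna".

ocrigna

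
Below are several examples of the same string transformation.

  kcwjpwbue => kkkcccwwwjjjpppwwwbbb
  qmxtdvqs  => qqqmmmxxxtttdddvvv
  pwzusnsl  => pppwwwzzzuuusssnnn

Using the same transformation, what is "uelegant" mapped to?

In each case the input is transformed by: delete the last 2 characters, then repeat every character 3 times.
For "uelegant", step one produces "uelega"; step two turns that into "uuueeellleeegggaaa".

uuueeellleeegggaaa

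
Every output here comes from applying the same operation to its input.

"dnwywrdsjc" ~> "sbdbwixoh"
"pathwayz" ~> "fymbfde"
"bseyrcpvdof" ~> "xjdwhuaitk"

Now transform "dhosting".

mtxynsl

Each output is the input with this applied: delete the first character, then shift every letter 5 places forward in the alphabet (wrapping around).
On "dhosting": the first step gives "hosting", and the second then gives "mtxynsl".
(Check on "bseyrcpvdof": → "seyrcpvdof" → "xjdwhuaitk" ✓)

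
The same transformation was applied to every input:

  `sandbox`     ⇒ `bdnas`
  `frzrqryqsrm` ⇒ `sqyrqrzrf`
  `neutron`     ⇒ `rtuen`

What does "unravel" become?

varnu

In each case the input is transformed by: reverse the string, then delete the first 2 characters.
For "unravel" the result is "varnu".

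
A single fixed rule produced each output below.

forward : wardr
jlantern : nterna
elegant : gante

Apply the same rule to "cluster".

In each case the input is transformed by: delete the first 2 characters, then move the first character to the end.
Applying that to "cluster" gives "steru".
(Check on "elegant": → "egant" → "gante" ✓)

steru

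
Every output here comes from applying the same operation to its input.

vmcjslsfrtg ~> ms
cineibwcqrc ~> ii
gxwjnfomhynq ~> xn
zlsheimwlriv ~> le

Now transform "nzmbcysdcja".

zc

In each case the input is transformed by: keep one character in every 3, starting at position 2 (positions 2nd, 5th, 8th, ...), then delete the last 2 characters.
Doing the same to "nzmbcysdcja": "zc".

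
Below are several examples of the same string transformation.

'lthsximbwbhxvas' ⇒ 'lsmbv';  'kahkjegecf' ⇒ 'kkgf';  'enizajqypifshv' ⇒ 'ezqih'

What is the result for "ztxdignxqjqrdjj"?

Each output is the input with this applied: keep one character in every 3, starting at position 1 (positions 1st, 4th, 7th, ...).
For "ztxdignxqjqrdjj" the result is "zdnjd".

zdnjd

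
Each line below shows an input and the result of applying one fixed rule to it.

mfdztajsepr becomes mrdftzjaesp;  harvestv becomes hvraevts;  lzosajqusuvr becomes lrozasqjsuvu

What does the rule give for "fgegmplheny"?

What's happening: move the last character to the front, then swap each adjacent pair of characters (1↔2, 3↔4, ...).
Applying that to "fgegmplheny" gives "fyegmglpehn".
(Check on "mfdztajsepr": → "rmfdztajsep" → "mrdftzjaesp" ✓)

fyegmglpehn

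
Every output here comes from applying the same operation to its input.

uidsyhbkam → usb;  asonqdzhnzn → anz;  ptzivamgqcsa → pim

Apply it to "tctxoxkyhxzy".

txk

Looking at the pairs, the operation is to delete the last 3 characters, then keep one character in every 3, starting at position 1 (positions 1st, 4th, 7th, ...).
For "tctxoxkyhxzy", step one produces "tctxoxkyh"; step two turns that into "txk".
(Check on "asonqdzhnzn": → "asonqdzh" → "anz" ✓)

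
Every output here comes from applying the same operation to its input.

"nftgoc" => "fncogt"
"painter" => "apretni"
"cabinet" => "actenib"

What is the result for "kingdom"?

The pattern: reverse the string, then move the last 2 characters to the front (rotate right by 2).
Starting from "kingdom": after the first operation, "modgnik"; after the second, "ikmodgn".

ikmodgn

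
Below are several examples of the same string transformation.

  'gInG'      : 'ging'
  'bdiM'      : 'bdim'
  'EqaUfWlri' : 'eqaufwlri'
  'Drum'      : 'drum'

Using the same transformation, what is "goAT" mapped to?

The pattern: convert every letter to lowercase.
For "goAT" the result is "goat".

goat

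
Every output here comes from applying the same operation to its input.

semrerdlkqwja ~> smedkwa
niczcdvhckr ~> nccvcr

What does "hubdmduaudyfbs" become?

hbmuuyb

Rule — keep every other character starting from the first (positions 1st, 3rd, 5th, ...).
For "hubdmduaudyfbs" the result is "hbmuuyb".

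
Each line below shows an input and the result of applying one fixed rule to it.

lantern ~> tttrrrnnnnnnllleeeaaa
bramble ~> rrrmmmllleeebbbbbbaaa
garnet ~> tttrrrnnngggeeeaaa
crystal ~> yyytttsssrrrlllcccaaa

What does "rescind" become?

sssrrrnnniiieeedddccc

Each output is the input with this applied: sort the characters into reverse alphabetical order, then repeat every character 3 times.
"rescind" → "sssrrrnnniiieeedddccc".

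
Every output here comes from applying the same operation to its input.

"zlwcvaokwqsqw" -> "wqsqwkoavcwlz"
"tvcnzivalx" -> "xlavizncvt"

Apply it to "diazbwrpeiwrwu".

uwrwieprwbzaid

The rule is to reverse the string.
For "diazbwrpeiwrwu" the result is "uwrwieprwbzaid".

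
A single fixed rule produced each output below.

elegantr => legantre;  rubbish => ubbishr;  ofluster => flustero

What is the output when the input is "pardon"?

ardonp

In each case the input is transformed by: move the first character to the end.
On "pardon" that produces "ardonp".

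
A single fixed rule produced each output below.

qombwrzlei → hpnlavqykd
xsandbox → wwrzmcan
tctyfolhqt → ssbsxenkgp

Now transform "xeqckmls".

rwdpbjlk

What's happening: shift every letter 1 place backward in the alphabet (wrapping around), then move the last character to the front.
Starting from "xeqckmls": after the first operation, "wdpbjlkr"; after the second, "rwdpbjlk".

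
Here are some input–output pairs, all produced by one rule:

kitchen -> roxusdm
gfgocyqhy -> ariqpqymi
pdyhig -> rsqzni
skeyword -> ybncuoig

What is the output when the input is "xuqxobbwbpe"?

The transformation: move the last 3 characters to the front (rotate right by 3), then shift every letter 10 places forward in the alphabet (wrapping around).
For "xuqxobbwbpe" the result is "lzoheahyllg".

lzoheahyllg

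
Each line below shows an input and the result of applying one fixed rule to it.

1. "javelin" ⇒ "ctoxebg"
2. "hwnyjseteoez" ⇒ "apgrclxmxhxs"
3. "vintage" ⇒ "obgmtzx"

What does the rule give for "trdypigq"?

Rule — shift every letter 7 places backward in the alphabet (wrapping around).
"trdypigq" → "mkwribzj".

mkwribzj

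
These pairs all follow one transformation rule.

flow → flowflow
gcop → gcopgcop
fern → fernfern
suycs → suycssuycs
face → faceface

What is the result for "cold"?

coldcold

The pattern: write the whole string twice.
For "cold" the result is "coldcold".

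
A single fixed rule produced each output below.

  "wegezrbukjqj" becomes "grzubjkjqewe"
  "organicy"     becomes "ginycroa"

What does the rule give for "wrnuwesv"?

newvsrwu

Each output is the input with this applied: swap each adjacent pair of characters (1↔2, 3↔4, ...), then move the first 3 characters to the end (rotate left by 3).
On "wrnuwesv": the first step gives "rwunewvs", and the second then gives "newvsrwu".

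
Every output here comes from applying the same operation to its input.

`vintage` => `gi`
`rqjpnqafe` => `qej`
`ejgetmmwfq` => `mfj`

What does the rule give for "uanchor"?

oa

What's happening: move the first 3 characters to the end (rotate left by 3), then keep one character in every 3, starting at position 3 (positions 3rd, 6th, 9th, ...).
Working it through for "uanchor": intermediate "choruan", final "oa".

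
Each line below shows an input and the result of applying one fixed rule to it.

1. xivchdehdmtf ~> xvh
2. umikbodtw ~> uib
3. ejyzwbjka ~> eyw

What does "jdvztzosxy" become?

The pattern: keep every other character starting from the first (positions 1st, 3rd, 5th, ...), then keep only the first 3 characters.
Working it through for "jdvztzosxy": intermediate "jvtox", final "jvt".
(Check on "xivchdehdmtf": → "xvhedt" → "xvh" ✓)

jvt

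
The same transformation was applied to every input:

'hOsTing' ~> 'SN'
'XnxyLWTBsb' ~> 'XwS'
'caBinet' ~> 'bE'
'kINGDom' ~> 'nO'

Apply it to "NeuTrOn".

Uo

The rule is to flip the case of every letter, then keep one character in every 3, starting at position 3 (positions 3rd, 6th, 9th, ...).
Applying both steps to "NeuTrOn": "nEUtRoN", then "Uo".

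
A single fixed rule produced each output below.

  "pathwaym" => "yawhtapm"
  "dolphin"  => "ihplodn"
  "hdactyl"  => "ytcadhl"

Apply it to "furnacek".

Looking at the pairs, the operation is to reverse the string, then move the first character to the end.
Doing the same to "furnacek": "ecanrufk".
(Check on "pathwaym": → "myawhtap" → "yawhtapm" ✓)

ecanrufk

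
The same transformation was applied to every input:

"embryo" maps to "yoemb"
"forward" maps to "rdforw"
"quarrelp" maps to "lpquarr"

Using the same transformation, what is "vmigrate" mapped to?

Each output is the input with this applied: move the last 3 characters to the front (rotate right by 3), then delete the first character.
Working it through for "vmigrate": intermediate "atevmigr", final "tevmigr".

tevmigr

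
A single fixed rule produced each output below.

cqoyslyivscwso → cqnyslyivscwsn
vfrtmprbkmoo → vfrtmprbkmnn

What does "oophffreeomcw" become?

What's happening: replace every "o" with "n".
For "oophffreeomcw" the result is "nnphffreenmcw".

nnphffreenmcw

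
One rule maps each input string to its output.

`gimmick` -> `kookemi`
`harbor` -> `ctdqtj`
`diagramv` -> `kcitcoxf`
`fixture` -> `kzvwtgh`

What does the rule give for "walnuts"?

cnpwvuy

Looking at the pairs, the operation is to shift every letter 2 places forward in the alphabet (wrapping around), then move the first character to the end.
Starting from "walnuts": after the first operation, "ycnpwvu"; after the second, "cnpwvuy".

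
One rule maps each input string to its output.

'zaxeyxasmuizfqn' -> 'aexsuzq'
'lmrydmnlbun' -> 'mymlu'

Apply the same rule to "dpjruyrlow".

prylw

What's happening: keep every other character starting from the second (positions 2nd, 4th, 6th, ...).
Applying that to "dpjruyrlow" gives "prylw".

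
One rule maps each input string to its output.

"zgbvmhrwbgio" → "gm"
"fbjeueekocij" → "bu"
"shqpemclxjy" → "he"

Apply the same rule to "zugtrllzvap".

Rule — keep one character in every 3, starting at position 2 (positions 2nd, 5th, 8th, ...), then delete the last 2 characters.
For "zugtrllzvap" the result is "ur".

ur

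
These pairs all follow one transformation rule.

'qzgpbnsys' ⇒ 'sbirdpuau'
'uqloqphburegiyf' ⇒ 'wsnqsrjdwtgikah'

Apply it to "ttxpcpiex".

vvzrerkgz

What's happening: shift every letter 2 places forward in the alphabet (wrapping around).
For "ttxpcpiex" the result is "vvzrerkgz".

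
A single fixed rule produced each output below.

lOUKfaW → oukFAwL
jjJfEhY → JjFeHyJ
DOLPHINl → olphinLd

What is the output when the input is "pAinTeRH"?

aINtErhP

The rule is to move the first character to the end, then flip the case of every letter.
"pAinTeRH" → "AinTeRHp" → "aINtErhP".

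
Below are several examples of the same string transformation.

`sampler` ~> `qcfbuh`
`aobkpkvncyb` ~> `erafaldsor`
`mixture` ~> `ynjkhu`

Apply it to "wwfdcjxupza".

In each case the input is transformed by: delete the first character, then shift every letter 10 places backward in the alphabet (wrapping around).
On "wwfdcjxupza" that produces "mvtsznkfpq".

mvtsznkfpq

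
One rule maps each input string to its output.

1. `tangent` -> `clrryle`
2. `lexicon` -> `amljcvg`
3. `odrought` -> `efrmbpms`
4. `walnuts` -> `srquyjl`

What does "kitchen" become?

Looking at the pairs, the operation is to shift every letter 2 places backward in the alphabet (wrapping around), then move the last 3 characters to the front (rotate right by 3).
"kitchen" → "igrafcl" → "fcligra".

fcligra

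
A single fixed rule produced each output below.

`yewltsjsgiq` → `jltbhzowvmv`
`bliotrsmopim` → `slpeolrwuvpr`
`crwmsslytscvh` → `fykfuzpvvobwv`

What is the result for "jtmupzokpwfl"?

The rule is to shift every letter 3 places forward in the alphabet (wrapping around), then move the last 3 characters to the front (rotate right by 3).
"jtmupzokpwfl" → "ziomwpxscrns".

ziomwpxscrns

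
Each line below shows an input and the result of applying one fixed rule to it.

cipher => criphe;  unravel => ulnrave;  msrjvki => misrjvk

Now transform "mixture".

meixtur

In each case the input is transformed by: swap the first and last characters, then move the last character to the front.
For "mixture", step one produces "eixturm"; step two turns that into "meixtur".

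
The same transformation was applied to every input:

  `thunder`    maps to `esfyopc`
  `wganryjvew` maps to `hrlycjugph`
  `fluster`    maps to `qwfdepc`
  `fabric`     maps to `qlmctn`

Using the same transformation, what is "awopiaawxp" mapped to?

lhzatllhia

In each case the input is transformed by: shift every letter 11 places forward in the alphabet (wrapping around).
On "awopiaawxp" that produces "lhzatllhia".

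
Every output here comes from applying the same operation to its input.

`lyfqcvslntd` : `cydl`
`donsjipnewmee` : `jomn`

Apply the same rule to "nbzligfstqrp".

ibrs

The rule is to keep one character in every 3, starting at position 2 (positions 2nd, 5th, 8th, ...), then swap each adjacent pair of characters (1↔2, 3↔4, ...).
On "nbzligfstqrp": the first step gives "bisr", and the second then gives "ibrs".
(Check on "donsjipnewmee": → "ojnm" → "jomn" ✓)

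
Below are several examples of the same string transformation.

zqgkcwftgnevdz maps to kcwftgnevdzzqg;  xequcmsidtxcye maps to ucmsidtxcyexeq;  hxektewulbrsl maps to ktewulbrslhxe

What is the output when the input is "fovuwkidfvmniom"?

uwkidfvmniomfov

Looking at the pairs, the operation is to move the first 3 characters to the end (rotate left by 3).
For "fovuwkidfvmniom" the result is "uwkidfvmniomfov".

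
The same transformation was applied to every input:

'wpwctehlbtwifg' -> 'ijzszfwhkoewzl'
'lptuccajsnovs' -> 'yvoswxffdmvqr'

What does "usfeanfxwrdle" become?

Rule — shift every letter 3 places forward in the alphabet (wrapping around), then move the last 2 characters to the front (rotate right by 2).
Applying both steps to "usfeanfxwrdle": "xvihdqiazugoh", then "ohxvihdqiazug".

ohxvihdqiazug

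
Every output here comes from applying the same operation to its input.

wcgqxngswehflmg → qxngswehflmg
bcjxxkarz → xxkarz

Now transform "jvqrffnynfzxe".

What's happening: delete the first 3 characters.
So "jvqrffnynfzxe" becomes "rffnynfzxe".

rffnynfzxe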